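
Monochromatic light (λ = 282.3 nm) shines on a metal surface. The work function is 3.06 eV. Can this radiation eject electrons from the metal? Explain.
Yes

For photoemission, the photon energy must exceed the work function.

Photon energy: E = hc/λ = 4.3919 eV
Work function: φ = 3.06 eV

Since E_photon (4.3919 eV) > φ (3.06 eV), photoemission WILL occur.
The threshold wavelength is λ₀ = hc/φ = 405.2 nm.
Since 282.3 nm < 405.2 nm, the light has sufficient energy.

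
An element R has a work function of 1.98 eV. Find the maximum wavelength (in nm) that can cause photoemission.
626.18 nm

The threshold wavelength is when the photon energy equals the work function:
hc/λ₀ = φ

Solving for λ₀:
λ₀ = hc/φ = (6.626×10⁻³⁴ J·s)(3×10⁸ m/s) / (1.98 eV × 1.602×10⁻¹⁹ J/eV)
λ₀ = 626.18 nm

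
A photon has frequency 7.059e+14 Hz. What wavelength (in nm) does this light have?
424.70 nm

Using the wave equation: c = fλ

Solving for wavelength:
λ = c/f = (3×10⁸ m/s) / (7.059e+14 Hz)
λ = 424.70 nm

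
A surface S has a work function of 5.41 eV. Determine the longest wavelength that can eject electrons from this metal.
229.18 nm

The threshold wavelength is when the photon energy equals the work function:
hc/λ₀ = φ

Solving for λ₀:
λ₀ = hc/φ = (6.626×10⁻³⁴ J·s)(3×10⁸ m/s) / (5.41 eV × 1.602×10⁻¹⁹ J/eV)
λ₀ = 229.18 nm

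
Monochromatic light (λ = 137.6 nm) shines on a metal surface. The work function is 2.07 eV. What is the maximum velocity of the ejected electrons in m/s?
1.5625e+06 m/s

First, find the maximum kinetic energy:
E_photon = hc/λ = 9.0105 eV
KE_max = E_photon - φ = 9.0105 - 2.07 = 6.9405 eV

Convert to Joules: KE_max = 6.9405 × 1.602×10⁻¹⁹ J = 1.1120e-18 J

Then use KE = ½mv² to find velocity:
v = √(2·KE/m) = √(2 × 1.1120e-18 J / 9.109e-31 kg)
v = 1.5625e+06 m/s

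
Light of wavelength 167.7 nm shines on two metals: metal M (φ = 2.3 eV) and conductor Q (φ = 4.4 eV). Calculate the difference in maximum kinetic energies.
2.1000 eV

Using KE_max = hc/λ - φ for each metal:

Photon energy: E = hc/λ = 7.3932 eV

For metal M (φ₁ = 2.3 eV):
KE₁ = E - φ₁ = 7.3932 - 2.3 = 5.0932 eV

For conductor Q (φ₂ = 4.4 eV):
KE₂ = E - φ₂ = 7.3932 - 4.4 = 2.9932 eV

Difference:
ΔKE = KE₁ - KE₂ = 5.0932 - 2.9932 = 2.1000 eV

Note: The difference equals the difference in work functions: 4.4 - 2.3 = 2.10 eV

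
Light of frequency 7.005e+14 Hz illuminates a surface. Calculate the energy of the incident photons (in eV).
2.8970 eV

Using E = hf:

E = hf = (6.626×10⁻³⁴ J·s)(7.005e+14 Hz)
E = 2.8970 eV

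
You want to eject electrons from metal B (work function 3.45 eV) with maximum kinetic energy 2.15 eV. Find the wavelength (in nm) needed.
221.40 nm

From Einstein's equation: KE_max = hc/λ - φ

Rearranging for λ:
hc/λ = KE_max + φ
λ = hc/(KE_max + φ)

Required photon energy:
E_photon = KE_max + φ = 2.15 + 3.45 = 5.60 eV

Required wavelength:
λ = hc/E_photon = (6.626×10⁻³⁴)(3×10⁸) / (5.60 × 1.602×10⁻¹⁹)
λ = 221.40 nm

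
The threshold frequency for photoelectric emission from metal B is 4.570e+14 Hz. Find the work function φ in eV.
1.89 eV

At the threshold frequency, photon energy equals work function:
φ = hf₀

Calculating:
φ = (6.626×10⁻³⁴ J·s)(4.570e+14 Hz)
φ = 1.89 eV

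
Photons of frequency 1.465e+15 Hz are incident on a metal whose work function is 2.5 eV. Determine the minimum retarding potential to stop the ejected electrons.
3.5588 V

The stopping potential V_s satisfies: eV_s = KE_max

First, find KE_max using Einstein's equation:
E_photon = hf = (6.626×10⁻³⁴ J·s)(1.465e+15 Hz) = 6.0588 eV
KE_max = E_photon - φ = 6.0588 - 2.5 = 3.5588 eV

Since eV_s = KE_max:
V_s = KE_max/e = 3.5588 V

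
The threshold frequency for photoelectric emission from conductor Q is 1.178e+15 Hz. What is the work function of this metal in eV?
4.87 eV

At the threshold frequency, photon energy equals work function:
φ = hf₀

Calculating:
φ = (6.626×10⁻³⁴ J·s)(1.178e+15 Hz)
φ = 4.87 eV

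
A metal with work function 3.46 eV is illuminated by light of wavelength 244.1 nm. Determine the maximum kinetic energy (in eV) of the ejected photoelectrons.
1.6192 eV

Using Einstein's photoelectric equation: KE_max = hf - φ = hc/λ - φ

First, calculate the photon energy:
E_photon = hc/λ = (6.626×10⁻³⁴ J·s)(3×10⁸ m/s) / (244.1×10⁻⁹ m)
E_photon = 5.0792 eV

Then, the maximum kinetic energy:
KE_max = E_photon - φ = 5.0792 eV - 3.46 eV = 1.6192 eV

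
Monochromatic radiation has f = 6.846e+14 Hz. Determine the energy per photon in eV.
2.8313 eV

Using E = hf:

E = hf = (6.626×10⁻³⁴ J·s)(6.846e+14 Hz)
E = 2.8313 eV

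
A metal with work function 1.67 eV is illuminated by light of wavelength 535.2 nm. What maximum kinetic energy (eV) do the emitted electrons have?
0.6466 eV

Using Einstein's photoelectric equation: KE_max = hf - φ = hc/λ - φ

First, calculate the photon energy:
E_photon = hc/λ = (6.626×10⁻³⁴ J·s)(3×10⁸ m/s) / (535.2×10⁻⁹ m)
E_photon = 2.3166 eV

Then, the maximum kinetic energy:
KE_max = E_photon - φ = 2.3166 eV - 1.67 eV = 0.6466 eV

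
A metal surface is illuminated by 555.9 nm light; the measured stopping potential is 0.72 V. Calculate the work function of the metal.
1.51 eV

The stopping potential gives the maximum kinetic energy: KE_max = eV_s = 0.72 eV

From Einstein's photoelectric equation: KE_max = hc/λ - φ
Rearranging: φ = hc/λ - KE_max

Calculate photon energy:
E_photon = hc/λ = (6.626×10⁻³⁴ J·s)(3×10⁸ m/s) / (555.9×10⁻⁹ m) = 2.2303 eV

Therefore:
φ = 2.2303 - 0.72 = 1.51 eV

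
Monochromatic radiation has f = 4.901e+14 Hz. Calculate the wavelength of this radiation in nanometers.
611.70 nm

Using the wave equation: c = fλ

Solving for wavelength:
λ = c/f = (3×10⁸ m/s) / (4.901e+14 Hz)
λ = 611.70 nm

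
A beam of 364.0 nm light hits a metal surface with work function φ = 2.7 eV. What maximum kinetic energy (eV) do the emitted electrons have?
0.7062 eV

Using Einstein's photoelectric equation: KE_max = hf - φ = hc/λ - φ

First, calculate the photon energy:
E_photon = hc/λ = (6.626×10⁻³⁴ J·s)(3×10⁸ m/s) / (364.0×10⁻⁹ m)
E_photon = 3.4062 eV

Then, the maximum kinetic energy:
KE_max = E_photon - φ = 3.4062 eV - 2.7 eV = 0.7062 eV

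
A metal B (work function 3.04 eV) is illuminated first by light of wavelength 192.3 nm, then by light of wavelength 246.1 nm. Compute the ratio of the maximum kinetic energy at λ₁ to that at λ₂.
1.7055

Using Einstein's equation: KE_max = hc/λ - φ

For λ₁ = 192.3 nm:
E₁ = hc/λ₁ = 6.4474 eV
KE₁ = E₁ - φ = 6.4474 - 3.04 = 3.4074 eV

For λ₂ = 246.1 nm:
E₂ = hc/λ₂ = 5.0380 eV
KE₂ = E₂ - φ = 5.0380 - 3.04 = 1.9980 eV

Ratio: KE₁/KE₂ = 3.4074/1.9980 = 1.7055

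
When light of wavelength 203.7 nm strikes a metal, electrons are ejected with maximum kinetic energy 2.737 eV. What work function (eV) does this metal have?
3.35 eV

From Einstein's photoelectric equation: KE_max = hf - φ = hc/λ - φ

Rearranging for φ:
φ = hc/λ - KE_max

Calculate photon energy:
E_photon = hc/λ = 6.0866 eV

Therefore:
φ = 6.0866 - 2.737 = 3.35 eV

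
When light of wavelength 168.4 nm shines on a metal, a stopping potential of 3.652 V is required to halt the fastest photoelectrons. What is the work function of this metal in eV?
3.71 eV

The stopping potential gives the maximum kinetic energy: KE_max = eV_s = 3.652 eV

From Einstein's photoelectric equation: KE_max = hc/λ - φ
Rearranging: φ = hc/λ - KE_max

Calculate photon energy:
E_photon = hc/λ = (6.626×10⁻³⁴ J·s)(3×10⁸ m/s) / (168.4×10⁻⁹ m) = 7.3625 eV

Therefore:
φ = 7.3625 - 3.652 = 3.71 eV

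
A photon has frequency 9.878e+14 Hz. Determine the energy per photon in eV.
4.0852 eV

Using E = hf:

E = hf = (6.626×10⁻³⁴ J·s)(9.878e+14 Hz)
E = 4.0852 eV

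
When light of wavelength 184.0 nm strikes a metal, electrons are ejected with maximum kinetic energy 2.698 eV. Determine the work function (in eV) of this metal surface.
4.04 eV

From Einstein's photoelectric equation: KE_max = hf - φ = hc/λ - φ

Rearranging for φ:
φ = hc/λ - KE_max

Calculate photon energy:
E_photon = hc/λ = 6.7383 eV

Therefore:
φ = 6.7383 - 2.698 = 4.04 eV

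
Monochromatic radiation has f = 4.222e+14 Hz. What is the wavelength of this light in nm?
710.07 nm

Using the wave equation: c = fλ

Solving for wavelength:
λ = c/f = (3×10⁸ m/s) / (4.222e+14 Hz)
λ = 710.07 nm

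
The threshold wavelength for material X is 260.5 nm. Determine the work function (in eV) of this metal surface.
4.76 eV

At the threshold wavelength, photon energy equals work function:
φ = hc/λ₀

Calculating:
φ = (6.626×10⁻³⁴ J·s)(3×10⁸ m/s) / (260.5×10⁻⁹ m)
φ = 4.76 eV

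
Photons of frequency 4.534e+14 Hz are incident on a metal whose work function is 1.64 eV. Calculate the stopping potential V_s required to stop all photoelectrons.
0.2351 V

The stopping potential V_s satisfies: eV_s = KE_max

First, find KE_max using Einstein's equation:
E_photon = hf = (6.626×10⁻³⁴ J·s)(4.534e+14 Hz) = 1.8751 eV
KE_max = E_photon - φ = 1.8751 - 1.64 = 0.2351 eV

Since eV_s = KE_max:
V_s = KE_max/e = 0.2351 V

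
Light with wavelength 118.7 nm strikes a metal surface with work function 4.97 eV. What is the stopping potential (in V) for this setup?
5.4752 V

The stopping potential V_s satisfies: eV_s = KE_max

First, find KE_max using Einstein's equation:
E_photon = hc/λ = 10.4452 eV
KE_max = E_photon - φ = 10.4452 - 4.97 = 5.4752 eV

Since eV_s = KE_max:
V_s = KE_max/e = 5.4752 V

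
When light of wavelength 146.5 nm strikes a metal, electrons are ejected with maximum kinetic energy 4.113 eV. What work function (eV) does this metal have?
4.35 eV

From Einstein's photoelectric equation: KE_max = hf - φ = hc/λ - φ

Rearranging for φ:
φ = hc/λ - KE_max

Calculate photon energy:
E_photon = hc/λ = 8.4631 eV

Therefore:
φ = 8.4631 - 4.113 = 4.35 eV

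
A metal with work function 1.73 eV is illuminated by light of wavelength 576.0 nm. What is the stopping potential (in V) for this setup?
0.4225 V

The stopping potential V_s satisfies: eV_s = KE_max

First, find KE_max using Einstein's equation:
E_photon = hc/λ = 2.1525 eV
KE_max = E_photon - φ = 2.1525 - 1.73 = 0.4225 eV

Since eV_s = KE_max:
V_s = KE_max/e = 0.4225 V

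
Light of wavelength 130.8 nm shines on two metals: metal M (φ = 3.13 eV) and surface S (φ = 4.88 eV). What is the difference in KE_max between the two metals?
1.7500 eV

Using KE_max = hc/λ - φ for each metal:

Photon energy: E = hc/λ = 9.4789 eV

For metal M (φ₁ = 3.13 eV):
KE₁ = E - φ₁ = 9.4789 - 3.13 = 6.3489 eV

For surface S (φ₂ = 4.88 eV):
KE₂ = E - φ₂ = 9.4789 - 4.88 = 4.5989 eV

Difference:
ΔKE = KE₁ - KE₂ = 6.3489 - 4.5989 = 1.7500 eV

Note: The difference equals the difference in work functions: 4.88 - 3.13 = 1.75 eV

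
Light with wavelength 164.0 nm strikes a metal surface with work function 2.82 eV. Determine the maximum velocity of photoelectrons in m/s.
1.2913e+06 m/s

First, find the maximum kinetic energy:
E_photon = hc/λ = 7.5600 eV
KE_max = E_photon - φ = 7.5600 - 2.82 = 4.7400 eV

Convert to Joules: KE_max = 4.7400 × 1.602×10⁻¹⁹ J = 7.5943e-19 J

Then use KE = ½mv² to find velocity:
v = √(2·KE/m) = √(2 × 7.5943e-19 J / 9.109e-31 kg)
v = 1.2913e+06 m/s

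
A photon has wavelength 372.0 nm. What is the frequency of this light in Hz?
8.0589e+14 Hz

Using the wave equation: c = fλ

Solving for frequency:
f = c/λ = (3×10⁸ m/s) / (372.0×10⁻⁹ m)
f = 8.0589e+14 Hz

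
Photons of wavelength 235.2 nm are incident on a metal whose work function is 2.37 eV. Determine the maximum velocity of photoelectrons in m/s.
1.0103e+06 m/s

First, find the maximum kinetic energy:
E_photon = hc/λ = 5.2714 eV
KE_max = E_photon - φ = 5.2714 - 2.37 = 2.9014 eV

Convert to Joules: KE_max = 2.9014 × 1.602×10⁻¹⁹ J = 4.6486e-19 J

Then use KE = ½mv² to find velocity:
v = √(2·KE/m) = √(2 × 4.6486e-19 J / 9.109e-31 kg)
v = 1.0103e+06 m/s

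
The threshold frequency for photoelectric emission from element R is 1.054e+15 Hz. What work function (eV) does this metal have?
4.36 eV

At the threshold frequency, photon energy equals work function:
φ = hf₀

Calculating:
φ = (6.626×10⁻³⁴ J·s)(1.054e+15 Hz)
φ = 4.36 eV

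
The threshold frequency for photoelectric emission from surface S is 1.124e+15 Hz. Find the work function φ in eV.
4.65 eV

At the threshold frequency, photon energy equals work function:
φ = hf₀

Calculating:
φ = (6.626×10⁻³⁴ J·s)(1.124e+15 Hz)
φ = 4.65 eV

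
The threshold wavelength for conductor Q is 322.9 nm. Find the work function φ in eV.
3.84 eV

At the threshold wavelength, photon energy equals work function:
φ = hc/λ₀

Calculating:
φ = (6.626×10⁻³⁴ J·s)(3×10⁸ m/s) / (322.9×10⁻⁹ m)
φ = 3.84 eV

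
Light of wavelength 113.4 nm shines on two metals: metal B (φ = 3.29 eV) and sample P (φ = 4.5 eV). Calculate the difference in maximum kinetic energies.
1.2100 eV

Using KE_max = hc/λ - φ for each metal:

Photon energy: E = hc/λ = 10.9334 eV

For metal B (φ₁ = 3.29 eV):
KE₁ = E - φ₁ = 10.9334 - 3.29 = 7.6434 eV

For sample P (φ₂ = 4.5 eV):
KE₂ = E - φ₂ = 10.9334 - 4.5 = 6.4334 eV

Difference:
ΔKE = KE₁ - KE₂ = 7.6434 - 6.4334 = 1.2100 eV

Note: The difference equals the difference in work functions: 4.5 - 3.29 = 1.21 eV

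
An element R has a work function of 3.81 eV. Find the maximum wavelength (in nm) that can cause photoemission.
325.42 nm

The threshold wavelength is when the photon energy equals the work function:
hc/λ₀ = φ

Solving for λ₀:
λ₀ = hc/φ = (6.626×10⁻³⁴ J·s)(3×10⁸ m/s) / (3.81 eV × 1.602×10⁻¹⁹ J/eV)
λ₀ = 325.42 nm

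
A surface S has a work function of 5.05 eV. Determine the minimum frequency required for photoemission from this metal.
1.2211e+15 Hz

The threshold frequency is when the photon energy equals the work function:
hf₀ = φ

Solving for f₀:
f₀ = φ/h = (5.05 eV × 1.602×10⁻¹⁹ J/eV) / (6.626×10⁻³⁴ J·s)
f₀ = 1.2211e+15 Hz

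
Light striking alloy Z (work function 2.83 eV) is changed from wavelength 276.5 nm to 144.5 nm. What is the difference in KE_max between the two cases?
4.0962 eV

Using Einstein's equation: KE_max = hc/λ - φ

For λ₁ = 276.5 nm:
KE₁ = hc/λ₁ - φ = 4.4841 - 2.83 = 1.6541 eV

For λ₂ = 144.5 nm:
KE₂ = hc/λ₂ - φ = 8.5802 - 2.83 = 5.7502 eV

Change in KE:
ΔKE = KE₂ - KE₁ = 5.7502 - 1.6541 = 4.0962 eV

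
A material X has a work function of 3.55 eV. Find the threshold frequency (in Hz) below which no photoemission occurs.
8.5839e+14 Hz

The threshold frequency is when the photon energy equals the work function:
hf₀ = φ

Solving for f₀:
f₀ = φ/h = (3.55 eV × 1.602×10⁻¹⁹ J/eV) / (6.626×10⁻³⁴ J·s)
f₀ = 8.5839e+14 Hz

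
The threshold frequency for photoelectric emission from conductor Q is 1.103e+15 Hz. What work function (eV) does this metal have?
4.56 eV

At the threshold frequency, photon energy equals work function:
φ = hf₀

Calculating:
φ = (6.626×10⁻³⁴ J·s)(1.103e+15 Hz)
φ = 4.56 eV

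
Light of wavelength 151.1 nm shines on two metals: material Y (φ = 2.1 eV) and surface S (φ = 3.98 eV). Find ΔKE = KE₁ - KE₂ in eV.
1.8800 eV

Using KE_max = hc/λ - φ for each metal:

Photon energy: E = hc/λ = 8.2054 eV

For material Y (φ₁ = 2.1 eV):
KE₁ = E - φ₁ = 8.2054 - 2.1 = 6.1054 eV

For surface S (φ₂ = 3.98 eV):
KE₂ = E - φ₂ = 8.2054 - 3.98 = 4.2254 eV

Difference:
ΔKE = KE₁ - KE₂ = 6.1054 - 4.2254 = 1.8800 eV

Note: The difference equals the difference in work functions: 3.98 - 2.1 = 1.88 eV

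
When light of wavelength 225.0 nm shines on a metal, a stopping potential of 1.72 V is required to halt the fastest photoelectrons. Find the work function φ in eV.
3.79 eV

The stopping potential gives the maximum kinetic energy: KE_max = eV_s = 1.72 eV

From Einstein's photoelectric equation: KE_max = hc/λ - φ
Rearranging: φ = hc/λ - KE_max

Calculate photon energy:
E_photon = hc/λ = (6.626×10⁻³⁴ J·s)(3×10⁸ m/s) / (225.0×10⁻⁹ m) = 5.5104 eV

Therefore:
φ = 5.5104 - 1.72 = 3.79 eV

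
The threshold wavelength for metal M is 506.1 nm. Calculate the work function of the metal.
2.45 eV

At the threshold wavelength, photon energy equals work function:
φ = hc/λ₀

Calculating:
φ = (6.626×10⁻³⁴ J·s)(3×10⁸ m/s) / (506.1×10⁻⁹ m)
φ = 2.45 eV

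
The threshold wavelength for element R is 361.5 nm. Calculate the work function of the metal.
3.43 eV

At the threshold wavelength, photon energy equals work function:
φ = hc/λ₀

Calculating:
φ = (6.626×10⁻³⁴ J·s)(3×10⁸ m/s) / (361.5×10⁻⁹ m)
φ = 3.43 eV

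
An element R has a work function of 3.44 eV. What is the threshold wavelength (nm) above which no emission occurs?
360.42 nm

The threshold wavelength is when the photon energy equals the work function:
hc/λ₀ = φ

Solving for λ₀:
λ₀ = hc/φ = (6.626×10⁻³⁴ J·s)(3×10⁸ m/s) / (3.44 eV × 1.602×10⁻¹⁹ J/eV)
λ₀ = 360.42 nm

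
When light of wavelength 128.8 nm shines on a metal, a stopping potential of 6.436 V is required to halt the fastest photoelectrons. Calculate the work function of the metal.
3.19 eV

The stopping potential gives the maximum kinetic energy: KE_max = eV_s = 6.436 eV

From Einstein's photoelectric equation: KE_max = hc/λ - φ
Rearranging: φ = hc/λ - KE_max

Calculate photon energy:
E_photon = hc/λ = (6.626×10⁻³⁴ J·s)(3×10⁸ m/s) / (128.8×10⁻⁹ m) = 9.6261 eV

Therefore:
φ = 9.6261 - 6.436 = 3.19 eV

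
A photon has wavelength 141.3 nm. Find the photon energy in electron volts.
8.7745 eV

Using E = hf = hc/λ:

E = hc/λ = (6.626×10⁻³⁴ J·s)(3×10⁸ m/s) / (141.3×10⁻⁹ m)
E = 8.7745 eV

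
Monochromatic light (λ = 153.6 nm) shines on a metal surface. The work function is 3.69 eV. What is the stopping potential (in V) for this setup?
4.3819 V

The stopping potential V_s satisfies: eV_s = KE_max

First, find KE_max using Einstein's equation:
E_photon = hc/λ = 8.0719 eV
KE_max = E_photon - φ = 8.0719 - 3.69 = 4.3819 eV

Since eV_s = KE_max:
V_s = KE_max/e = 4.3819 V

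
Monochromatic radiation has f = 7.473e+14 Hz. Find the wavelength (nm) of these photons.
401.17 nm

Using the wave equation: c = fλ

Solving for wavelength:
λ = c/f = (3×10⁸ m/s) / (7.473e+14 Hz)
λ = 401.17 nm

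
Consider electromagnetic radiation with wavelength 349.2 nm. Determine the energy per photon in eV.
3.5505 eV

Using E = hf = hc/λ:

E = hc/λ = (6.626×10⁻³⁴ J·s)(3×10⁸ m/s) / (349.2×10⁻⁹ m)
E = 3.5505 eV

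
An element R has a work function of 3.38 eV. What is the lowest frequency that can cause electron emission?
8.1728e+14 Hz

The threshold frequency is when the photon energy equals the work function:
hf₀ = φ

Solving for f₀:
f₀ = φ/h = (3.38 eV × 1.602×10⁻¹⁹ J/eV) / (6.626×10⁻³⁴ J·s)
f₀ = 8.1728e+14 Hz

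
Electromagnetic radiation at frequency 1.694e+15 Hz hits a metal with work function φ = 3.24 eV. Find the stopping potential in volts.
3.7658 V

The stopping potential V_s satisfies: eV_s = KE_max

First, find KE_max using Einstein's equation:
E_photon = hf = (6.626×10⁻³⁴ J·s)(1.694e+15 Hz) = 7.0058 eV
KE_max = E_photon - φ = 7.0058 - 3.24 = 3.7658 eV

Since eV_s = KE_max:
V_s = KE_max/e = 3.7658 V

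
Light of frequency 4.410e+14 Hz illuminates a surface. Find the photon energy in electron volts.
1.8238 eV

Using E = hf:

E = hf = (6.626×10⁻³⁴ J·s)(4.410e+14 Hz)
E = 1.8238 eV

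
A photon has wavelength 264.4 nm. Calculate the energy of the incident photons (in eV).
4.6893 eV

Using E = hf = hc/λ:

E = hc/λ = (6.626×10⁻³⁴ J·s)(3×10⁸ m/s) / (264.4×10⁻⁹ m)
E = 4.6893 eV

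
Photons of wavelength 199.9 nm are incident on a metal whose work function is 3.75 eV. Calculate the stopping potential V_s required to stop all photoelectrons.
2.4523 V

The stopping potential V_s satisfies: eV_s = KE_max

First, find KE_max using Einstein's equation:
E_photon = hc/λ = 6.2023 eV
KE_max = E_photon - φ = 6.2023 - 3.75 = 2.4523 eV

Since eV_s = KE_max:
V_s = KE_max/e = 2.4523 V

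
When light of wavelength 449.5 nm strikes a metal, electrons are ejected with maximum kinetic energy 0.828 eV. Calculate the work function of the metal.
1.93 eV

From Einstein's photoelectric equation: KE_max = hf - φ = hc/λ - φ

Rearranging for φ:
φ = hc/λ - KE_max

Calculate photon energy:
E_photon = hc/λ = 2.7583 eV

Therefore:
φ = 2.7583 - 0.828 = 1.93 eV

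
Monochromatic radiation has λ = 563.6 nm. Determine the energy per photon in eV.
2.1999 eV

Using E = hf = hc/λ:

E = hc/λ = (6.626×10⁻³⁴ J·s)(3×10⁸ m/s) / (563.6×10⁻⁹ m)
E = 2.1999 eV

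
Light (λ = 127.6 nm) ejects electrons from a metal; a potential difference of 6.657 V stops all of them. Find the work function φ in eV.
3.06 eV

The stopping potential gives the maximum kinetic energy: KE_max = eV_s = 6.657 eV

From Einstein's photoelectric equation: KE_max = hc/λ - φ
Rearranging: φ = hc/λ - KE_max

Calculate photon energy:
E_photon = hc/λ = (6.626×10⁻³⁴ J·s)(3×10⁸ m/s) / (127.6×10⁻⁹ m) = 9.7166 eV

Therefore:
φ = 9.7166 - 6.657 = 3.06 eV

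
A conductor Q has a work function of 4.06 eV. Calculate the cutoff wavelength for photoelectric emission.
305.38 nm

The threshold wavelength is when the photon energy equals the work function:
hc/λ₀ = φ

Solving for λ₀:
λ₀ = hc/φ = (6.626×10⁻³⁴ J·s)(3×10⁸ m/s) / (4.06 eV × 1.602×10⁻¹⁹ J/eV)
λ₀ = 305.38 nm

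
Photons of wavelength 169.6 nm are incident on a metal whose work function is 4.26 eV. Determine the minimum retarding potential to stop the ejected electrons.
3.0504 V

The stopping potential V_s satisfies: eV_s = KE_max

First, find KE_max using Einstein's equation:
E_photon = hc/λ = 7.3104 eV
KE_max = E_photon - φ = 7.3104 - 4.26 = 3.0504 eV

Since eV_s = KE_max:
V_s = KE_max/e = 3.0504 V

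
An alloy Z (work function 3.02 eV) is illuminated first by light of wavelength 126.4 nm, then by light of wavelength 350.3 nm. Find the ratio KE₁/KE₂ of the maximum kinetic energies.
13.0713

Using Einstein's equation: KE_max = hc/λ - φ

For λ₁ = 126.4 nm:
E₁ = hc/λ₁ = 9.8089 eV
KE₁ = E₁ - φ = 9.8089 - 3.02 = 6.7889 eV

For λ₂ = 350.3 nm:
E₂ = hc/λ₂ = 3.5394 eV
KE₂ = E₂ - φ = 3.5394 - 3.02 = 0.5194 eV

Ratio: KE₁/KE₂ = 6.7889/0.5194 = 13.0713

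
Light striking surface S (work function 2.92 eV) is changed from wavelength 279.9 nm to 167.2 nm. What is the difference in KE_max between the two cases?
2.9857 eV

Using Einstein's equation: KE_max = hc/λ - φ

For λ₁ = 279.9 nm:
KE₁ = hc/λ₁ - φ = 4.4296 - 2.92 = 1.5096 eV

For λ₂ = 167.2 nm:
KE₂ = hc/λ₂ - φ = 7.4153 - 2.92 = 4.4953 eV

Change in KE:
ΔKE = KE₂ - KE₁ = 4.4953 - 1.5096 = 2.9857 eV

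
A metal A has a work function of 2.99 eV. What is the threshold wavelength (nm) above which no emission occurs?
414.66 nm

The threshold wavelength is when the photon energy equals the work function:
hc/λ₀ = φ

Solving for λ₀:
λ₀ = hc/φ = (6.626×10⁻³⁴ J·s)(3×10⁸ m/s) / (2.99 eV × 1.602×10⁻¹⁹ J/eV)
λ₀ = 414.66 nm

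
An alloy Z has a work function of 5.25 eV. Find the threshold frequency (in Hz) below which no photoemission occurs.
1.2694e+15 Hz

The threshold frequency is when the photon energy equals the work function:
hf₀ = φ

Solving for f₀:
f₀ = φ/h = (5.25 eV × 1.602×10⁻¹⁹ J/eV) / (6.626×10⁻³⁴ J·s)
f₀ = 1.2694e+15 Hz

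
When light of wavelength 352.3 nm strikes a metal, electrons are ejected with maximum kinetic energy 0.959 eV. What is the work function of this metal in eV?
2.56 eV

From Einstein's photoelectric equation: KE_max = hf - φ = hc/λ - φ

Rearranging for φ:
φ = hc/λ - KE_max

Calculate photon energy:
E_photon = hc/λ = 3.5193 eV

Therefore:
φ = 3.5193 - 0.959 = 2.56 eV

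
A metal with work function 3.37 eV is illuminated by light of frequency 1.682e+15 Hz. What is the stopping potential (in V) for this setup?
3.5862 V

The stopping potential V_s satisfies: eV_s = KE_max

First, find KE_max using Einstein's equation:
E_photon = hf = (6.626×10⁻³⁴ J·s)(1.682e+15 Hz) = 6.9562 eV
KE_max = E_photon - φ = 6.9562 - 3.37 = 3.5862 eV

Since eV_s = KE_max:
V_s = KE_max/e = 3.5862 V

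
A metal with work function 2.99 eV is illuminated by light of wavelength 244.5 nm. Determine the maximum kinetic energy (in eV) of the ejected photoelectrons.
2.0809 eV

Using Einstein's photoelectric equation: KE_max = hf - φ = hc/λ - φ

First, calculate the photon energy:
E_photon = hc/λ = (6.626×10⁻³⁴ J·s)(3×10⁸ m/s) / (244.5×10⁻⁹ m)
E_photon = 5.0709 eV

Then, the maximum kinetic energy:
KE_max = E_photon - φ = 5.0709 eV - 2.99 eV = 2.0809 eV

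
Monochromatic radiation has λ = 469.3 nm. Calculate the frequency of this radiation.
6.3881e+14 Hz

Using the wave equation: c = fλ

Solving for frequency:
f = c/λ = (3×10⁸ m/s) / (469.3×10⁻⁹ m)
f = 6.3881e+14 Hz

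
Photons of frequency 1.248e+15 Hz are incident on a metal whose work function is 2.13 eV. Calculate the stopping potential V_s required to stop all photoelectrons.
3.0313 V

The stopping potential V_s satisfies: eV_s = KE_max

First, find KE_max using Einstein's equation:
E_photon = hf = (6.626×10⁻³⁴ J·s)(1.248e+15 Hz) = 5.1613 eV
KE_max = E_photon - φ = 5.1613 - 2.13 = 3.0313 eV

Since eV_s = KE_max:
V_s = KE_max/e = 3.0313 V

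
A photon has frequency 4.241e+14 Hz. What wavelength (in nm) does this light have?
706.89 nm

Using the wave equation: c = fλ

Solving for wavelength:
λ = c/f = (3×10⁸ m/s) / (4.241e+14 Hz)
λ = 706.89 nm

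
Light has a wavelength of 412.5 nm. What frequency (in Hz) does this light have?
7.2677e+14 Hz

Using the wave equation: c = fλ

Solving for frequency:
f = c/λ = (3×10⁸ m/s) / (412.5×10⁻⁹ m)
f = 7.2677e+14 Hz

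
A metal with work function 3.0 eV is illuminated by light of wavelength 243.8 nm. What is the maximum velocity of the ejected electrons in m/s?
8.5650e+05 m/s

First, find the maximum kinetic energy:
E_photon = hc/λ = 5.0855 eV
KE_max = E_photon - φ = 5.0855 - 3.0 = 2.0855 eV

Convert to Joules: KE_max = 2.0855 × 1.602×10⁻¹⁹ J = 3.3413e-19 J

Then use KE = ½mv² to find velocity:
v = √(2·KE/m) = √(2 × 3.3413e-19 J / 9.109e-31 kg)
v = 8.5650e+05 m/s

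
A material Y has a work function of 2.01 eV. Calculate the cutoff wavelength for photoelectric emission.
616.84 nm

The threshold wavelength is when the photon energy equals the work function:
hc/λ₀ = φ

Solving for λ₀:
λ₀ = hc/φ = (6.626×10⁻³⁴ J·s)(3×10⁸ m/s) / (2.01 eV × 1.602×10⁻¹⁹ J/eV)
λ₀ = 616.84 nm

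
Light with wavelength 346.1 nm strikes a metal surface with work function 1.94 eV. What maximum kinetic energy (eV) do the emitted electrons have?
1.6423 eV

Using Einstein's photoelectric equation: KE_max = hf - φ = hc/λ - φ

First, calculate the photon energy:
E_photon = hc/λ = (6.626×10⁻³⁴ J·s)(3×10⁸ m/s) / (346.1×10⁻⁹ m)
E_photon = 3.5823 eV

Then, the maximum kinetic energy:
KE_max = E_photon - φ = 3.5823 eV - 1.94 eV = 1.6423 eV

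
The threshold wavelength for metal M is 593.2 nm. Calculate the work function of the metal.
2.09 eV

At the threshold wavelength, photon energy equals work function:
φ = hc/λ₀

Calculating:
φ = (6.626×10⁻³⁴ J·s)(3×10⁸ m/s) / (593.2×10⁻⁹ m)
φ = 2.09 eV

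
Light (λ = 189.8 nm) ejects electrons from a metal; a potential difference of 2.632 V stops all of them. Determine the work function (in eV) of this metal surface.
3.90 eV

The stopping potential gives the maximum kinetic energy: KE_max = eV_s = 2.632 eV

From Einstein's photoelectric equation: KE_max = hc/λ - φ
Rearranging: φ = hc/λ - KE_max

Calculate photon energy:
E_photon = hc/λ = (6.626×10⁻³⁴ J·s)(3×10⁸ m/s) / (189.8×10⁻⁹ m) = 6.5324 eV

Therefore:
φ = 6.5324 - 2.632 = 3.90 eV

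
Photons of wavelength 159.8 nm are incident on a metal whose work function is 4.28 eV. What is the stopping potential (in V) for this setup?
3.4787 V

The stopping potential V_s satisfies: eV_s = KE_max

First, find KE_max using Einstein's equation:
E_photon = hc/λ = 7.7587 eV
KE_max = E_photon - φ = 7.7587 - 4.28 = 3.4787 eV

Since eV_s = KE_max:
V_s = KE_max/e = 3.4787 V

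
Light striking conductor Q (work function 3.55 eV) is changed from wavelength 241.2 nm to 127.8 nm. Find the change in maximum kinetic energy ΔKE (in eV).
4.5611 eV

Using Einstein's equation: KE_max = hc/λ - φ

For λ₁ = 241.2 nm:
KE₁ = hc/λ₁ - φ = 5.1403 - 3.55 = 1.5903 eV

For λ₂ = 127.8 nm:
KE₂ = hc/λ₂ - φ = 9.7014 - 3.55 = 6.1514 eV

Change in KE:
ΔKE = KE₂ - KE₁ = 6.1514 - 1.5903 = 4.5611 eV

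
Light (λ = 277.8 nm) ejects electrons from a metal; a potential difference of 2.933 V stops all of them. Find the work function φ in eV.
1.53 eV

The stopping potential gives the maximum kinetic energy: KE_max = eV_s = 2.933 eV

From Einstein's photoelectric equation: KE_max = hc/λ - φ
Rearranging: φ = hc/λ - KE_max

Calculate photon energy:
E_photon = hc/λ = (6.626×10⁻³⁴ J·s)(3×10⁸ m/s) / (277.8×10⁻⁹ m) = 4.4631 eV

Therefore:
φ = 4.4631 - 2.933 = 1.53 eV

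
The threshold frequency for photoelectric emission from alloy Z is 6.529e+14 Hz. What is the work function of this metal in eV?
2.70 eV

At the threshold frequency, photon energy equals work function:
φ = hf₀

Calculating:
φ = (6.626×10⁻³⁴ J·s)(6.529e+14 Hz)
φ = 2.70 eV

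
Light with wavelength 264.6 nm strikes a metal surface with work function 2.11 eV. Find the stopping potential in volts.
2.5757 V

The stopping potential V_s satisfies: eV_s = KE_max

First, find KE_max using Einstein's equation:
E_photon = hc/λ = 4.6857 eV
KE_max = E_photon - φ = 4.6857 - 2.11 = 2.5757 eV

Since eV_s = KE_max:
V_s = KE_max/e = 2.5757 V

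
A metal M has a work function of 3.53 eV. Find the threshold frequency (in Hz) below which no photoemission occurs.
8.5355e+14 Hz

The threshold frequency is when the photon energy equals the work function:
hf₀ = φ

Solving for f₀:
f₀ = φ/h = (3.53 eV × 1.602×10⁻¹⁹ J/eV) / (6.626×10⁻³⁴ J·s)
f₀ = 8.5355e+14 Hz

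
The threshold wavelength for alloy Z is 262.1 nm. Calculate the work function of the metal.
4.73 eV

At the threshold wavelength, photon energy equals work function:
φ = hc/λ₀

Calculating:
φ = (6.626×10⁻³⁴ J·s)(3×10⁸ m/s) / (262.1×10⁻⁹ m)
φ = 4.73 eV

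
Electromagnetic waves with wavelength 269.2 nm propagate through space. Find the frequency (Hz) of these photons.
1.1136e+15 Hz

Using the wave equation: c = fλ

Solving for frequency:
f = c/λ = (3×10⁸ m/s) / (269.2×10⁻⁹ m)
f = 1.1136e+15 Hz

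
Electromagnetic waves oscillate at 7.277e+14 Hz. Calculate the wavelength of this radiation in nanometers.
411.97 nm

Using the wave equation: c = fλ

Solving for wavelength:
λ = c/f = (3×10⁸ m/s) / (7.277e+14 Hz)
λ = 411.97 nm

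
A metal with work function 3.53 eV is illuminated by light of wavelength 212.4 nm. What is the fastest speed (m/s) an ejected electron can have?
9.0090e+05 m/s

First, find the maximum kinetic energy:
E_photon = hc/λ = 5.8373 eV
KE_max = E_photon - φ = 5.8373 - 3.53 = 2.3073 eV

Convert to Joules: KE_max = 2.3073 × 1.602×10⁻¹⁹ J = 3.6967e-19 J

Then use KE = ½mv² to find velocity:
v = √(2·KE/m) = √(2 × 3.6967e-19 J / 9.109e-31 kg)
v = 9.0090e+05 m/s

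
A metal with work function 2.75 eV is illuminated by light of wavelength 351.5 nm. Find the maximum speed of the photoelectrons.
5.2290e+05 m/s

First, find the maximum kinetic energy:
E_photon = hc/λ = 3.5273 eV
KE_max = E_photon - φ = 3.5273 - 2.75 = 0.7773 eV

Convert to Joules: KE_max = 0.7773 × 1.602×10⁻¹⁹ J = 1.2454e-19 J

Then use KE = ½mv² to find velocity:
v = √(2·KE/m) = √(2 × 1.2454e-19 J / 9.109e-31 kg)
v = 5.2290e+05 m/s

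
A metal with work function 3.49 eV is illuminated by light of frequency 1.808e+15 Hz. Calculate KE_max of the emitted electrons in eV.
3.9873 eV

Using Einstein's photoelectric equation: KE_max = hf - φ

First, calculate the photon energy:
E_photon = hf = (6.626×10⁻³⁴ J·s)(1.808e+15 Hz)
E_photon = 7.4773 eV

Then, the maximum kinetic energy:
KE_max = E_photon - φ = 7.4773 eV - 3.49 eV = 3.9873 eV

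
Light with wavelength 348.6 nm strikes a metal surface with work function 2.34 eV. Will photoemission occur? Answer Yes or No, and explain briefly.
Yes

For photoemission, the photon energy must exceed the work function.

Photon energy: E = hc/λ = 3.5566 eV
Work function: φ = 2.34 eV

Since E_photon (3.5566 eV) > φ (2.34 eV), photoemission WILL occur.
The threshold wavelength is λ₀ = hc/φ = 529.8 nm.
Since 348.6 nm < 529.8 nm, the light has sufficient energy.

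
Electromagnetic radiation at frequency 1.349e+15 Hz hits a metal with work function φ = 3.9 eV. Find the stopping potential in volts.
1.6790 V

The stopping potential V_s satisfies: eV_s = KE_max

First, find KE_max using Einstein's equation:
E_photon = hf = (6.626×10⁻³⁴ J·s)(1.349e+15 Hz) = 5.5790 eV
KE_max = E_photon - φ = 5.5790 - 3.9 = 1.6790 eV

Since eV_s = KE_max:
V_s = KE_max/e = 1.6790 V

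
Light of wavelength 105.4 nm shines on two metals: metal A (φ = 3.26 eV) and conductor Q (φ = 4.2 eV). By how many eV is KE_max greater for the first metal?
0.9400 eV

Using KE_max = hc/λ - φ for each metal:

Photon energy: E = hc/λ = 11.7632 eV

For metal A (φ₁ = 3.26 eV):
KE₁ = E - φ₁ = 11.7632 - 3.26 = 8.5032 eV

For conductor Q (φ₂ = 4.2 eV):
KE₂ = E - φ₂ = 11.7632 - 4.2 = 7.5632 eV

Difference:
ΔKE = KE₁ - KE₂ = 8.5032 - 7.5632 = 0.9400 eV

Note: The difference equals the difference in work functions: 4.2 - 3.26 = 0.94 eV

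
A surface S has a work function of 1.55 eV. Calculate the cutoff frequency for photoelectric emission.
3.7479e+14 Hz

The threshold frequency is when the photon energy equals the work function:
hf₀ = φ

Solving for f₀:
f₀ = φ/h = (1.55 eV × 1.602×10⁻¹⁹ J/eV) / (6.626×10⁻³⁴ J·s)
f₀ = 3.7479e+14 Hz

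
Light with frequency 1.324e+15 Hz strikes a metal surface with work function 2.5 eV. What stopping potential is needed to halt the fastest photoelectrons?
2.9756 V

The stopping potential V_s satisfies: eV_s = KE_max

First, find KE_max using Einstein's equation:
E_photon = hf = (6.626×10⁻³⁴ J·s)(1.324e+15 Hz) = 5.4756 eV
KE_max = E_photon - φ = 5.4756 - 2.5 = 2.9756 eV

Since eV_s = KE_max:
V_s = KE_max/e = 2.9756 V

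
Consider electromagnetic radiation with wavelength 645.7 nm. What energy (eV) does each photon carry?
1.9202 eV

Using E = hf = hc/λ:

E = hc/λ = (6.626×10⁻³⁴ J·s)(3×10⁸ m/s) / (645.7×10⁻⁹ m)
E = 1.9202 eV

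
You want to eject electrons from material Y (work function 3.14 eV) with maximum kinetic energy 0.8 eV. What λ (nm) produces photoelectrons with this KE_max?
314.68 nm

From Einstein's equation: KE_max = hc/λ - φ

Rearranging for λ:
hc/λ = KE_max + φ
λ = hc/(KE_max + φ)

Required photon energy:
E_photon = KE_max + φ = 0.8 + 3.14 = 3.94 eV

Required wavelength:
λ = hc/E_photon = (6.626×10⁻³⁴)(3×10⁸) / (3.94 × 1.602×10⁻¹⁹)
λ = 314.68 nm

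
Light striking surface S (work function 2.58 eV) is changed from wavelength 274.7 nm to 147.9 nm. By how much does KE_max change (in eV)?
3.8695 eV

Using Einstein's equation: KE_max = hc/λ - φ

For λ₁ = 274.7 nm:
KE₁ = hc/λ₁ - φ = 4.5134 - 2.58 = 1.9334 eV

For λ₂ = 147.9 nm:
KE₂ = hc/λ₂ - φ = 8.3830 - 2.58 = 5.8030 eV

Change in KE:
ΔKE = KE₂ - KE₁ = 5.8030 - 1.9334 = 3.8695 eV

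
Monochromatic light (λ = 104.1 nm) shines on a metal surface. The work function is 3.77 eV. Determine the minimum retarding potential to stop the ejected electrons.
8.1401 V

The stopping potential V_s satisfies: eV_s = KE_max

First, find KE_max using Einstein's equation:
E_photon = hc/λ = 11.9101 eV
KE_max = E_photon - φ = 11.9101 - 3.77 = 8.1401 eV

Since eV_s = KE_max:
V_s = KE_max/e = 8.1401 V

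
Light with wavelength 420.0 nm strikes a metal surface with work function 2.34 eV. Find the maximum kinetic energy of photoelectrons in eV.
0.6120 eV

Using Einstein's photoelectric equation: KE_max = hf - φ = hc/λ - φ

First, calculate the photon energy:
E_photon = hc/λ = (6.626×10⁻³⁴ J·s)(3×10⁸ m/s) / (420.0×10⁻⁹ m)
E_photon = 2.9520 eV

Then, the maximum kinetic energy:
KE_max = E_photon - φ = 2.9520 eV - 2.34 eV = 0.6120 eV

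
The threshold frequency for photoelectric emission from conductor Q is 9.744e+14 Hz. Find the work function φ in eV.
4.03 eV

At the threshold frequency, photon energy equals work function:
φ = hf₀

Calculating:
φ = (6.626×10⁻³⁴ J·s)(9.744e+14 Hz)
φ = 4.03 eV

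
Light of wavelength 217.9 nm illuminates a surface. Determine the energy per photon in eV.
5.6900 eV

Using E = hf = hc/λ:

E = hc/λ = (6.626×10⁻³⁴ J·s)(3×10⁸ m/s) / (217.9×10⁻⁹ m)
E = 5.6900 eV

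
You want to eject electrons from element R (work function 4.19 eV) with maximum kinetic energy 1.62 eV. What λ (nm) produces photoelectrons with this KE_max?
213.40 nm

From Einstein's equation: KE_max = hc/λ - φ

Rearranging for λ:
hc/λ = KE_max + φ
λ = hc/(KE_max + φ)

Required photon energy:
E_photon = KE_max + φ = 1.62 + 4.19 = 5.81 eV

Required wavelength:
λ = hc/E_photon = (6.626×10⁻³⁴)(3×10⁸) / (5.81 × 1.602×10⁻¹⁹)
λ = 213.40 nm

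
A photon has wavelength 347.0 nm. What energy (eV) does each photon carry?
3.5730 eV

Using E = hf = hc/λ:

E = hc/λ = (6.626×10⁻³⁴ J·s)(3×10⁸ m/s) / (347.0×10⁻⁹ m)
E = 3.5730 eV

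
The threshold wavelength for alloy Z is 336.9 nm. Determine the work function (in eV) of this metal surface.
3.68 eV

At the threshold wavelength, photon energy equals work function:
φ = hc/λ₀

Calculating:
φ = (6.626×10⁻³⁴ J·s)(3×10⁸ m/s) / (336.9×10⁻⁹ m)
φ = 3.68 eV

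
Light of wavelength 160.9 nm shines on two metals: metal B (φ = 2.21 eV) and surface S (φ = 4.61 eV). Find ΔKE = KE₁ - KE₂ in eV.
2.4000 eV

Using KE_max = hc/λ - φ for each metal:

Photon energy: E = hc/λ = 7.7057 eV

For metal B (φ₁ = 2.21 eV):
KE₁ = E - φ₁ = 7.7057 - 2.21 = 5.4957 eV

For surface S (φ₂ = 4.61 eV):
KE₂ = E - φ₂ = 7.7057 - 4.61 = 3.0957 eV

Difference:
ΔKE = KE₁ - KE₂ = 5.4957 - 3.0957 = 2.4000 eV

Note: The difference equals the difference in work functions: 4.61 - 2.21 = 2.40 eV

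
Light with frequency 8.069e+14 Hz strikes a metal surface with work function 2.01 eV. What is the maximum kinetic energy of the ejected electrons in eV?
1.3271 eV

Using Einstein's photoelectric equation: KE_max = hf - φ

First, calculate the photon energy:
E_photon = hf = (6.626×10⁻³⁴ J·s)(8.069e+14 Hz)
E_photon = 3.3371 eV

Then, the maximum kinetic energy:
KE_max = E_photon - φ = 3.3371 eV - 2.01 eV = 1.3271 eV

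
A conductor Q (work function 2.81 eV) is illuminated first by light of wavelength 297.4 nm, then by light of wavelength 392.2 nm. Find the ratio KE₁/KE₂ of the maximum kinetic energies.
3.8689

Using Einstein's equation: KE_max = hc/λ - φ

For λ₁ = 297.4 nm:
E₁ = hc/λ₁ = 4.1689 eV
KE₁ = E₁ - φ = 4.1689 - 2.81 = 1.3589 eV

For λ₂ = 392.2 nm:
E₂ = hc/λ₂ = 3.1612 eV
KE₂ = E₂ - φ = 3.1612 - 2.81 = 0.3512 eV

Ratio: KE₁/KE₂ = 1.3589/0.3512 = 3.8689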